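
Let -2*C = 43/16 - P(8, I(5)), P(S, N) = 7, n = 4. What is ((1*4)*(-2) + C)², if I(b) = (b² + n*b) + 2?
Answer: 34969/1024 ≈ 34.149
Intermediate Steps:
I(b) = 2 + b² + 4*b (I(b) = (b² + 4*b) + 2 = 2 + b² + 4*b)
C = 69/32 (C = -(43/16 - 1*7)/2 = -(43*(1/16) - 7)/2 = -(43/16 - 7)/2 = -½*(-69/16) = 69/32 ≈ 2.1563)
((1*4)*(-2) + C)² = ((1*4)*(-2) + 69/32)² = (4*(-2) + 69/32)² = (-8 + 69/32)² = (-187/32)² = 34969/1024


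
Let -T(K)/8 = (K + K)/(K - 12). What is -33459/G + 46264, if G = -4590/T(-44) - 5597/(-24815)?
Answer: 969375896548/20994697 ≈ 46172.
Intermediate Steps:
T(K) = -16*K/(-12 + K) (T(K) = -8*(K + K)/(K - 12) = -8*2*K/(-12 + K) = -16*K/(-12 + K))
G = 398899243/1091860 (G = -4590/((-16*(-44)/(-12 - 44))) - 5597/(-24815) = -4590/((-16*(-44)/(-56))) - 5597*(-1/24815) = -4590/((-16*(-44)*(-1/56))) + 5597/24815 = -4590/(-88/7) + 5597/24815 = -4590*(-7/88) + 5597/24815 = 16065/44 + 5597/24815 = 398899243/1091860 ≈ 365.34)
-33459/G + 46264 = -33459/398899243/1091860 + 46264 = -33459*1091860/398899243 + 46264 = -1922765460/20994697 + 46264 = 969375896548/20994697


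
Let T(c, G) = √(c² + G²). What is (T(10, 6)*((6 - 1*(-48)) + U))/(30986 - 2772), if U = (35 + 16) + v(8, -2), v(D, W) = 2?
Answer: 107*√34/14107 ≈ 0.044227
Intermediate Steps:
T(c, G) = √(G² + c²)
U = 53 (U = (35 + 16) + 2 = 51 + 2 = 53)
(T(10, 6)*((6 - 1*(-48)) + U))/(30986 - 2772) = (√(6² + 10²)*((6 - 1*(-48)) + 53))/(30986 - 2772) = (√(36 + 100)*((6 + 48) + 53))/28214 = (√136*(54 + 53))*(1/28214) = ((2*√34)*107)*(1/28214) = (214*√34)*(1/28214) = 107*√34/14107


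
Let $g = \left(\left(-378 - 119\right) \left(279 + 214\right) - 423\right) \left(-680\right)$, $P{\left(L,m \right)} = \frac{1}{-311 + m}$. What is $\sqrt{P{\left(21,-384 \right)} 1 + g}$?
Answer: $\frac{\sqrt{80617799907305}}{695} \approx 12919.0$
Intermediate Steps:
$g = 166901920$ ($g = \left(\left(-497\right) 493 - 423\right) \left(-680\right) = \left(-245021 - 423\right) \left(-680\right) = \left(-245444\right) \left(-680\right) = 166901920$)
$\sqrt{P{\left(21,-384 \right)} 1 + g} = \sqrt{\frac{1}{-311 - 384} \cdot 1 + 166901920} = \sqrt{\frac{1}{-695} \cdot 1 + 166901920} = \sqrt{\left(- \frac{1}{695}\right) 1 + 166901920} = \sqrt{- \frac{1}{695} + 166901920} = \sqrt{\frac{115996834399}{695}} = \frac{\sqrt{80617799907305}}{695}$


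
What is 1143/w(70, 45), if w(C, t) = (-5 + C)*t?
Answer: 127/325 ≈ 0.39077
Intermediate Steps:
w(C, t) = t*(-5 + C)
1143/w(70, 45) = 1143/((45*(-5 + 70))) = 1143/((45*65)) = 1143/2925 = 1143*(1/2925) = 127/325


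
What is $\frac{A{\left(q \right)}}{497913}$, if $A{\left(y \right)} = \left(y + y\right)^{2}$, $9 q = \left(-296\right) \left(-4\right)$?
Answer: $\frac{5607424}{40330953} \approx 0.13904$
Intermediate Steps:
$q = \frac{1184}{9}$ ($q = \frac{\left(-296\right) \left(-4\right)}{9} = \frac{1}{9} \cdot 1184 = \frac{1184}{9} \approx 131.56$)
$A{\left(y \right)} = 4 y^{2}$ ($A{\left(y \right)} = \left(2 y\right)^{2} = 4 y^{2}$)
$\frac{A{\left(q \right)}}{497913} = \frac{4 \left(\frac{1184}{9}\right)^{2}}{497913} = 4 \cdot \frac{1401856}{81} \cdot \frac{1}{497913} = \frac{5607424}{81} \cdot \frac{1}{497913} = \frac{5607424}{40330953}$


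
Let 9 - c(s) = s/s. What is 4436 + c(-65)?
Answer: 4444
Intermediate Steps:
c(s) = 8 (c(s) = 9 - s/s = 9 - 1*1 = 9 - 1 = 8)
4436 + c(-65) = 4436 + 8 = 4444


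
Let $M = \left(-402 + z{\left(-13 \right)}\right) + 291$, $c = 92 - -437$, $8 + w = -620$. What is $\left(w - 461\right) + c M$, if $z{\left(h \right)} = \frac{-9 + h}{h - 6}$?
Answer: $- \frac{1124714}{19} \approx -59196.0$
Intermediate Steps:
$w = -628$ ($w = -8 - 620 = -628$)
$z{\left(h \right)} = \frac{-9 + h}{-6 + h}$
$c = 529$ ($c = 92 + 437 = 529$)
$M = - \frac{2087}{19}$ ($M = \left(-402 + \frac{-9 - 13}{-6 - 13}\right) + 291 = \left(-402 + \frac{1}{-19} \left(-22\right)\right) + 291 = \left(-402 - - \frac{22}{19}\right) + 291 = \left(-402 + \frac{22}{19}\right) + 291 = - \frac{7616}{19} + 291 = - \frac{2087}{19} \approx -109.84$)
$\left(w - 461\right) + c M = \left(-628 - 461\right) + 529 \left(- \frac{2087}{19}\right) = \left(-628 - 461\right) - \frac{1104023}{19} = -1089 - \frac{1104023}{19} = - \frac{1124714}{19}$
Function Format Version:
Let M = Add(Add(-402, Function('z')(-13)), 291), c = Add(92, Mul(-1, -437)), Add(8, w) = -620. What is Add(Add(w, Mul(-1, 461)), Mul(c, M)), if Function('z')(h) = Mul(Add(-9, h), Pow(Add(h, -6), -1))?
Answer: Rational(-1124714, 19) ≈ -59196.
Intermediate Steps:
w = -628 (w = Add(-8, -620) = -628)
Function('z')(h) = Mul(Pow(Add(-6, h), -1), Add(-9, h)) (Function('z')(h) = Mul(Add(-9, h), Pow(Add(-6, h), -1)) = Mul(Pow(Add(-6, h), -1), Add(-9, h)))
c = 529 (c = Add(92, 437) = 529)
M = Rational(-2087, 19) (M = Add(Add(-402, Mul(Pow(Add(-6, -13), -1), Add(-9, -13))), 291) = Add(Add(-402, Mul(Pow(-19, -1), -22)), 291) = Add(Add(-402, Mul(Rational(-1, 19), -22)), 291) = Add(Add(-402, Rational(22, 19)), 291) = Add(Rational(-7616, 19), 291) = Rational(-2087, 19) ≈ -109.84)
Add(Add(w, Mul(-1, 461)), Mul(c, M)) = Add(Add(-628, Mul(-1, 461)), Mul(529, Rational(-2087, 19))) = Add(Add(-628, -461), Rational(-1104023, 19)) = Add(-1089, Rational(-1104023, 19)) = Rational(-1124714, 19)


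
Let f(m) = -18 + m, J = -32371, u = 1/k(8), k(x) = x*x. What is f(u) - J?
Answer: 2070593/64 ≈ 32353.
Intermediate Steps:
k(x) = x**2
u = 1/64 (u = 1/(8**2) = 1/64 ≈ 0.015625)
f(u) - J = (-18 + 1/64) - 1*(-32371) = -1151/64 + 32371 = 2070593/64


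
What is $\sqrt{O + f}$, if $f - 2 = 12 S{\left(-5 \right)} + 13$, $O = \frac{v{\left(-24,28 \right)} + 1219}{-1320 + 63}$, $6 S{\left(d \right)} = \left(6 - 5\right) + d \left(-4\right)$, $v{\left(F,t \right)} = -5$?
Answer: $\frac{\sqrt{88536795}}{1257} \approx 7.4856$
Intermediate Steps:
$S{\left(d \right)} = \frac{1}{6} - \frac{2 d}{3}$ ($S{\left(d \right)} = \frac{\left(6 - 5\right) + d \left(-4\right)}{6} = \frac{1 - 4 d}{6} = \frac{1}{6} - \frac{2 d}{3}$)
$O = - \frac{1214}{1257}$ ($O = \frac{-5 + 1219}{-1320 + 63} = \frac{1214}{-1257} = 1214 \left(- \frac{1}{1257}\right) = - \frac{1214}{1257} \approx -0.96579$)
$f = 57$ ($f = 2 + \left(12 \left(\frac{1}{6} - - \frac{10}{3}\right) + 13\right) = 2 + \left(12 \left(\frac{1}{6} + \frac{10}{3}\right) + 13\right) = 2 + \left(12 \cdot \frac{7}{2} + 13\right) = 2 + \left(42 + 13\right) = 2 + 55 = 57$)
$\sqrt{O + f} = \sqrt{- \frac{1214}{1257} + 57} = \sqrt{\frac{70435}{1257}} = \frac{\sqrt{88536795}}{1257}$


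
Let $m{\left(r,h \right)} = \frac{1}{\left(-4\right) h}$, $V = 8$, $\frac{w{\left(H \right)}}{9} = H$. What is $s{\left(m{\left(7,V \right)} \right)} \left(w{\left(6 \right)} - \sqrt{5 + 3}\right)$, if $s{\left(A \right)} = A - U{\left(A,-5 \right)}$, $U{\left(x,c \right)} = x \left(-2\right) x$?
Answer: $- \frac{405}{256} + \frac{15 \sqrt{2}}{256} \approx -1.4992$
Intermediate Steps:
$w{\left(H \right)} = 9 H$
$m{\left(r,h \right)} = - \frac{1}{4 h}$
$U{\left(x,c \right)} = - 2 x^{2}$ ($U{\left(x,c \right)} = - 2 x x = - 2 x^{2}$)
$s{\left(A \right)} = A + 2 A^{2}$ ($s{\left(A \right)} = A - - 2 A^{2} = A + 2 A^{2}$)
$s{\left(m{\left(7,V \right)} \right)} \left(w{\left(6 \right)} - \sqrt{5 + 3}\right) = - \frac{1}{4 \cdot 8} \left(1 + 2 \left(- \frac{1}{4 \cdot 8}\right)\right) \left(9 \cdot 6 - \sqrt{5 + 3}\right) = \left(- \frac{1}{4}\right) \frac{1}{8} \left(1 + 2 \left(\left(- \frac{1}{4}\right) \frac{1}{8}\right)\right) \left(54 - \sqrt{8}\right) = - \frac{1 + 2 \left(- \frac{1}{32}\right)}{32} \left(54 - 2 \sqrt{2}\right) = - \frac{1 - \frac{1}{16}}{32} \left(54 - 2 \sqrt{2}\right) = \left(- \frac{1}{32}\right) \frac{15}{16} \left(54 - 2 \sqrt{2}\right) = - \frac{15 \left(54 - 2 \sqrt{2}\right)}{512} = - \frac{405}{256} + \frac{15 \sqrt{2}}{256}$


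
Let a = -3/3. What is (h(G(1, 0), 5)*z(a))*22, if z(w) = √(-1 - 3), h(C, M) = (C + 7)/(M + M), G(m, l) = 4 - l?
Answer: 242*I/5 ≈ 48.4*I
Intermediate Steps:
h(C, M) = (7 + C)/(2*M) (h(C, M) = (7 + C)/((2*M)) = (7 + C)*(1/(2*M)) = (7 + C)/(2*M))
a = -1 (a = -3*⅓ = -1)
z(w) = 2*I (z(w) = √(-4) = 2*I)
(h(G(1, 0), 5)*z(a))*22 = (((½)*(7 + (4 - 1*0))/5)*(2*I))*22 = (((½)*(⅕)*(7 + (4 + 0)))*(2*I))*22 = (((½)*(⅕)*(7 + 4))*(2*I))*22 = (((½)*(⅕)*11)*(2*I))*22 = (11*(2*I)/10)*22 = (11*I/5)*22 = 242*I/5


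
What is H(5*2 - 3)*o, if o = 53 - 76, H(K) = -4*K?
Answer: 644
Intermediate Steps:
o = -23
H(5*2 - 3)*o = -4*(5*2 - 3)*(-23) = -4*(10 - 3)*(-23) = -4*7*(-23) = -28*(-23) = 644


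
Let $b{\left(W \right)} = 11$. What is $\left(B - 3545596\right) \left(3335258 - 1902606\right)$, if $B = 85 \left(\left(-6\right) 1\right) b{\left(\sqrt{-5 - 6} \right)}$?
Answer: $-5087642378312$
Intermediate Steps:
$B = -5610$ ($B = 85 \left(\left(-6\right) 1\right) 11 = 85 \left(-6\right) 11 = \left(-510\right) 11 = -5610$)
$\left(B - 3545596\right) \left(3335258 - 1902606\right) = \left(-5610 - 3545596\right) \left(3335258 - 1902606\right) = \left(-3551206\right) 1432652 = -5087642378312$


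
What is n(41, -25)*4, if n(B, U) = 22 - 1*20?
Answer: 8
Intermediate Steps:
n(B, U) = 2 (n(B, U) = 22 - 20 = 2)
n(41, -25)*4 = 2*4 = 8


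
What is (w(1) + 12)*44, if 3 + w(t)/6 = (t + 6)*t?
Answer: 1584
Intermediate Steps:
w(t) = -18 + 6*t*(6 + t) (w(t) = -18 + 6*((t + 6)*t) = -18 + 6*((6 + t)*t) = -18 + 6*(t*(6 + t)) = -18 + 6*t*(6 + t))
(w(1) + 12)*44 = ((-18 + 6*1² + 36*1) + 12)*44 = ((-18 + 6*1 + 36) + 12)*44 = ((-18 + 6 + 36) + 12)*44 = (24 + 12)*44 = 36*44 = 1584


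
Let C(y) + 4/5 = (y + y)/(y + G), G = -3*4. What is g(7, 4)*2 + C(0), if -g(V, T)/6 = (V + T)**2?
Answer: -7264/5 ≈ -1452.8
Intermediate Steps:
G = -12
g(V, T) = -6*(T + V)**2 (g(V, T) = -6*(V + T)**2 = -6*(T + V)**2)
C(y) = -4/5 + 2*y/(-12 + y) (C(y) = -4/5 + (y + y)/(y - 12) = -4/5 + (2*y)/(-12 + y) = -4/5 + 2*y/(-12 + y))
g(7, 4)*2 + C(0) = -6*(4 + 7)**2*2 + 6*(8 + 0)/(5*(-12 + 0)) = -6*11**2*2 + (6/5)*8/(-12) = -6*121*2 + (6/5)*(-1/12)*8 = -726*2 - 4/5 = -1452 - 4/5 = -7264/5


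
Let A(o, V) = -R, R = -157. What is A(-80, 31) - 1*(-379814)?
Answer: 379971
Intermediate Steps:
A(o, V) = 157 (A(o, V) = -1*(-157) = 157)
A(-80, 31) - 1*(-379814) = 157 - 1*(-379814) = 157 + 379814 = 379971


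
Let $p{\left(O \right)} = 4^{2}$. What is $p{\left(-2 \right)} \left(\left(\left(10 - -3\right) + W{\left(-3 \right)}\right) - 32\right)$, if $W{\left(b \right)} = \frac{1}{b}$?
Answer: $- \frac{928}{3} \approx -309.33$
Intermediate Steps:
$p{\left(O \right)} = 16$
$p{\left(-2 \right)} \left(\left(\left(10 - -3\right) + W{\left(-3 \right)}\right) - 32\right) = 16 \left(\left(\left(10 - -3\right) + \frac{1}{-3}\right) - 32\right) = 16 \left(\left(\left(10 + 3\right) - \frac{1}{3}\right) - 32\right) = 16 \left(\left(13 - \frac{1}{3}\right) - 32\right) = 16 \left(\frac{38}{3} - 32\right) = 16 \left(- \frac{58}{3}\right) = - \frac{928}{3}$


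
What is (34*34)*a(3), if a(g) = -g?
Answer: -3468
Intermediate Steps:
(34*34)*a(3) = (34*34)*(-1*3) = 1156*(-3) = -3468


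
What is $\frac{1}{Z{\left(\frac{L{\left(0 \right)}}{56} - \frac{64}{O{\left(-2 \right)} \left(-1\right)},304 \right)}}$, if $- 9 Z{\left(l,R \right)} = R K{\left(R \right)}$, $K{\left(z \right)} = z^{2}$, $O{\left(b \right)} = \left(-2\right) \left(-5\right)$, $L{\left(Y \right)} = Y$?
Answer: $- \frac{9}{28094464} \approx -3.2035 \cdot 10^{-7}$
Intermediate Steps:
$O{\left(b \right)} = 10$
$Z{\left(l,R \right)} = - \frac{R^{3}}{9}$ ($Z{\left(l,R \right)} = - \frac{R R^{2}}{9} = - \frac{R^{3}}{9}$)
$\frac{1}{Z{\left(\frac{L{\left(0 \right)}}{56} - \frac{64}{O{\left(-2 \right)} \left(-1\right)},304 \right)}} = \frac{1}{\left(- \frac{1}{9}\right) 304^{3}} = \frac{1}{\left(- \frac{1}{9}\right) 28094464} = \frac{1}{- \frac{28094464}{9}} = - \frac{9}{28094464}$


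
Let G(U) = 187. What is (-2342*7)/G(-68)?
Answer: -16394/187 ≈ -87.668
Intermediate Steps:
(-2342*7)/G(-68) = -2342*7/187 = -16394*1/187 = -16394/187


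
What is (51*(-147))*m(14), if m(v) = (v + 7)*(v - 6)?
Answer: -1259496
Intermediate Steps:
m(v) = (-6 + v)*(7 + v) (m(v) = (7 + v)*(-6 + v) = (-6 + v)*(7 + v))
(51*(-147))*m(14) = (51*(-147))*(-42 + 14 + 14**2) = -7497*(-42 + 14 + 196) = -7497*168 = -1259496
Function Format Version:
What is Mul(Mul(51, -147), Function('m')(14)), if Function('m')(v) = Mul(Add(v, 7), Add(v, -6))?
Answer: -1259496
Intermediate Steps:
Function('m')(v) = Mul(Add(-6, v), Add(7, v)) (Function('m')(v) = Mul(Add(7, v), Add(-6, v)) = Mul(Add(-6, v), Add(7, v)))
Mul(Mul(51, -147), Function('m')(14)) = Mul(Mul(51, -147), Add(-42, 14, Pow(14, 2))) = Mul(-7497, Add(-42, 14, 196)) = Mul(-7497, 168) = -1259496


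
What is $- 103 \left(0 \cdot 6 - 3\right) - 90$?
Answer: $219$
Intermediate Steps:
$- 103 \left(0 \cdot 6 - 3\right) - 90 = - 103 \left(0 - 3\right) - 90 = \left(-103\right) \left(-3\right) - 90 = 309 - 90 = 219$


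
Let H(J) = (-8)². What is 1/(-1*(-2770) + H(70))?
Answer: 1/2834 ≈ 0.00035286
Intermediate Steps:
H(J) = 64
1/(-1*(-2770) + H(70)) = 1/(-1*(-2770) + 64) = 1/(2770 + 64) = 1/2834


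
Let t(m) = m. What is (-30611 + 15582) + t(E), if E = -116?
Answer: -15145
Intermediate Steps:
(-30611 + 15582) + t(E) = (-30611 + 15582) - 116 = -15029 - 116 = -15145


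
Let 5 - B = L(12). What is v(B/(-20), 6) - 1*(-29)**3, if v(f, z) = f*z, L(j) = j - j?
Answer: 48775/2 ≈ 24388.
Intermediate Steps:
L(j) = 0
B = 5 (B = 5 - 1*0 = 5 + 0 = 5)
v(B/(-20), 6) - 1*(-29)**3 = (5/(-20))*6 - 1*(-29)**3 = (5*(-1/20))*6 - 1*(-24389) = -1/4*6 + 24389 = -3/2 + 24389 = 48775/2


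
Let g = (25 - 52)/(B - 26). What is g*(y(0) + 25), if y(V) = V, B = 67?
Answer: -675/41 ≈ -16.463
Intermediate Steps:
g = -27/41 (g = (25 - 52)/(67 - 26) = -27/41 ≈ -0.65854)
g*(y(0) + 25) = -27*(0 + 25)/41 = -27/41*25 = -675/41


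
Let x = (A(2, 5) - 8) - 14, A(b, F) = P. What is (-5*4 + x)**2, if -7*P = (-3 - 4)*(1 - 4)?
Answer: 2025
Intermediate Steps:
P = -3 (P = -(-3 - 4)*(1 - 4)/7 = -(-1)*(-3) = -1/7*21 = -3)
A(b, F) = -3
x = -25 (x = (-3 - 8) - 14 = -11 - 14 = -25)
(-5*4 + x)**2 = (-5*4 - 25)**2 = (-20 - 25)**2 = (-45)**2 = 2025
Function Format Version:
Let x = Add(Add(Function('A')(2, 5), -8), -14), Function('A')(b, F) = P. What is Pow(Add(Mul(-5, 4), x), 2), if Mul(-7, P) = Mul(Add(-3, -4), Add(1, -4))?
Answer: 2025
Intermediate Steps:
P = -3 (P = Mul(Rational(-1, 7), Mul(Add(-3, -4), Add(1, -4))) = Mul(Rational(-1, 7), Mul(-7, -3)) = Mul(Rational(-1, 7), 21) = -3)
Function('A')(b, F) = -3
x = -25 (x = Add(Add(-3, -8), -14) = Add(-11, -14) = -25)
Pow(Add(Mul(-5, 4), x), 2) = Pow(Add(Mul(-5, 4), -25), 2) = Pow(Add(-20, -25), 2) = Pow(-45, 2) = 2025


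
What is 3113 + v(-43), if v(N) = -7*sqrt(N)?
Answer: 3113 - 7*I*sqrt(43) ≈ 3113.0 - 45.902*I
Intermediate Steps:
3113 + v(-43) = 3113 - 7*I*sqrt(43)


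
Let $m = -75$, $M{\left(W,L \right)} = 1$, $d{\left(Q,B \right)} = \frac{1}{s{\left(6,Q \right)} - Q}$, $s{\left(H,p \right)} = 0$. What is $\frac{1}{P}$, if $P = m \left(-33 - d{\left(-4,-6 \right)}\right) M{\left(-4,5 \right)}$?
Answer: $\frac{4}{9975} \approx 0.000401$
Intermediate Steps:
$d{\left(Q,B \right)} = - \frac{1}{Q}$ ($d{\left(Q,B \right)} = \frac{1}{0 - Q} = \frac{1}{\left(-1\right) Q} = - \frac{1}{Q}$)
$P = \frac{9975}{4}$ ($P = - 75 \left(-33 - - \frac{1}{-4}\right) 1 = - 75 \left(-33 - \left(-1\right) \left(- \frac{1}{4}\right)\right) 1 = - 75 \left(-33 - \frac{1}{4}\right) 1 = \left(-75\right) \left(- \frac{133}{4}\right) 1 = \frac{9975}{4} \cdot 1 = \frac{9975}{4} \approx 2493.8$)
$\frac{1}{P} = \frac{1}{\frac{9975}{4}} = \frac{4}{9975}$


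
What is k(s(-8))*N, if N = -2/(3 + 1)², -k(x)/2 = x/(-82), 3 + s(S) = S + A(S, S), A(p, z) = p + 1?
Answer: 9/164 ≈ 0.054878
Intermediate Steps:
A(p, z) = 1 + p
s(S) = -2 + 2*S (s(S) = -3 + (S + (1 + S)) = -3 + (1 + 2*S) = -2 + 2*S)
k(x) = x/41 (k(x) = -2*x/(-82) = -2*x*(-1)/82 = -(-1)*x/41 = x/41)
N = -⅛ (N = -2/(4²) = -2/16 = -2*1/16 = -⅛ ≈ -0.12500)
k(s(-8))*N = ((-2 + 2*(-8))/41)*(-⅛) = ((-2 - 16)/41)*(-⅛) = ((1/41)*(-18))*(-⅛) = -18/41*(-⅛) = 9/164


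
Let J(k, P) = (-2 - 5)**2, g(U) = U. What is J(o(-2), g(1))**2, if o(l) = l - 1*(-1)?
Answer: 2401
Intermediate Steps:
o(l) = 1 + l (o(l) = l + 1 = 1 + l)
J(k, P) = 49 (J(k, P) = (-7)**2 = 49)
J(o(-2), g(1))**2 = 49**2 = 2401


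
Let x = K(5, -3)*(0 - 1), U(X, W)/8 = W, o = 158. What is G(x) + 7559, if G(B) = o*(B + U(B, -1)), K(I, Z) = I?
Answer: 5505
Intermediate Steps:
U(X, W) = 8*W
x = -5 (x = 5*(0 - 1) = 5*(-1) = -5)
G(B) = -1264 + 158*B (G(B) = 158*(B + 8*(-1)) = 158*(B - 8) = 158*(-8 + B) = -1264 + 158*B)
G(x) + 7559 = (-1264 + 158*(-5)) + 7559 = (-1264 - 790) + 7559 = -2054 + 7559 = 5505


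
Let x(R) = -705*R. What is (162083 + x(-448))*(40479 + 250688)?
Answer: 139155406141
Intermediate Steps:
(162083 + x(-448))*(40479 + 250688) = (162083 - 705*(-448))*(40479 + 250688) = (162083 + 315840)*291167 = 477923*291167 = 139155406141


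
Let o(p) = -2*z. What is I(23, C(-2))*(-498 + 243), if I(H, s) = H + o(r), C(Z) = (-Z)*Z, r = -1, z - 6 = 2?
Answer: -1785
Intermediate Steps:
z = 8 (z = 6 + 2 = 8)
o(p) = -16 (o(p) = -2*8 = -16)
C(Z) = -Z²
I(H, s) = -16 + H (I(H, s) = H - 16 = -16 + H)
I(23, C(-2))*(-498 + 243) = (-16 + 23)*(-498 + 243) = 7*(-255) = -1785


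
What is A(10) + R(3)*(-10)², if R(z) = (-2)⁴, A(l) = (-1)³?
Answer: 1599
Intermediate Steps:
A(l) = -1
R(z) = 16
A(10) + R(3)*(-10)² = -1 + 16*(-10)² = -1 + 16*100 = -1 + 1600 = 1599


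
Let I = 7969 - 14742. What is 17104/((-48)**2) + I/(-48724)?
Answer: 1020409/134928 ≈ 7.5626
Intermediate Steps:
I = -6773
17104/((-48)**2) + I/(-48724) = 17104/((-48)**2) - 6773/(-48724) = 17104/2304 - 6773*(-1/48724) = 17104*(1/2304) + 521/3748 = 1069/144 + 521/3748 = 1020409/134928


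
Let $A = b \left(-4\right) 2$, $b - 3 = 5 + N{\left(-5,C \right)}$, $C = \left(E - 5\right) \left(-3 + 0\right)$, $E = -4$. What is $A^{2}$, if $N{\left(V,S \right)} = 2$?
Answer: $6400$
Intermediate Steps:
$C = 27$ ($C = \left(-4 - 5\right) \left(-3 + 0\right) = \left(-9\right) \left(-3\right) = 27$)
$b = 10$ ($b = 3 + \left(5 + 2\right) = 3 + 7 = 10$)
$A = -80$ ($A = 10 \left(-4\right) 2 = \left(-40\right) 2 = -80$)
$A^{2} = \left(-80\right)^{2} = 6400$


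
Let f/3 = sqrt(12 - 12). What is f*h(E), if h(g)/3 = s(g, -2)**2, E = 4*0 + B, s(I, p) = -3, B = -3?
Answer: 0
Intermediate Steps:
E = -3 (E = 4*0 - 3 = 0 - 3 = -3)
f = 0 (f = 3*sqrt(12 - 12) = 3*sqrt(0) = 3*0 = 0)
h(g) = 27 (h(g) = 3*(-3)**2 = 3*9 = 27)
f*h(E) = 0*27 = 0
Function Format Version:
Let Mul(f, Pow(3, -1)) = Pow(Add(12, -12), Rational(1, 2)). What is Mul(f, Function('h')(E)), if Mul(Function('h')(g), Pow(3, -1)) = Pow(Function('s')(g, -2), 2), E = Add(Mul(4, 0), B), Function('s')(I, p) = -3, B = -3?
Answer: 0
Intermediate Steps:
E = -3 (E = Add(Mul(4, 0), -3) = Add(0, -3) = -3)
f = 0 (f = Mul(3, Pow(Add(12, -12), Rational(1, 2))) = Mul(3, Pow(0, Rational(1, 2))) = Mul(3, 0) = 0)
Function('h')(g) = 27 (Function('h')(g) = Mul(3, Pow(-3, 2)) = Mul(3, 9) = 27)
Mul(f, Function('h')(E)) = Mul(0, 27) = 0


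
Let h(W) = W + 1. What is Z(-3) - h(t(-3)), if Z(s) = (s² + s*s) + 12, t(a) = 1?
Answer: 28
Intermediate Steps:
Z(s) = 12 + 2*s² (Z(s) = (s² + s²) + 12 = 2*s² + 12 = 12 + 2*s²)
h(W) = 1 + W
Z(-3) - h(t(-3)) = (12 + 2*(-3)²) - (1 + 1) = (12 + 2*9) - 1*2 = (12 + 18) - 2 = 30 - 2 = 28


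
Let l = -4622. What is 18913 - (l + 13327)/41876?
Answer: 791992083/41876 ≈ 18913.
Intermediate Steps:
18913 - (l + 13327)/41876 = 18913 - (-4622 + 13327)/41876 = 18913 - 8705/41876 = 791992083/41876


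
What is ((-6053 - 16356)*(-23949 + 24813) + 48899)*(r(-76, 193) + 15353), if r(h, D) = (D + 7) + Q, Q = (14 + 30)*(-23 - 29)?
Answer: -256180007405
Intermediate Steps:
Q = -2288 (Q = 44*(-52) = -2288)
r(h, D) = -2281 + D (r(h, D) = (D + 7) - 2288 = (7 + D) - 2288 = -2281 + D)
((-6053 - 16356)*(-23949 + 24813) + 48899)*(r(-76, 193) + 15353) = ((-6053 - 16356)*(-23949 + 24813) + 48899)*((-2281 + 193) + 15353) = (-22409*864 + 48899)*(-2088 + 15353) = (-19361376 + 48899)*13265 = -19312477*13265 = -256180007405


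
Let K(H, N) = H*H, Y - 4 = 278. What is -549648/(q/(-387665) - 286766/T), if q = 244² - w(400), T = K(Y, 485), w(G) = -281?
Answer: 8472458805323040/57963014249 ≈ 1.4617e+5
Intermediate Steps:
Y = 282 (Y = 4 + 278 = 282)
K(H, N) = H²
T = 79524 (T = 282² = 79524)
q = 59817 (q = 244² - 1*(-281) = 59536 + 281 = 59817)
-549648/(q/(-387665) - 286766/T) = -549648/(59817/(-387665) - 286766/79524) = -549648/(59817*(-1/387665) - 286766*1/79524) = -549648/(-59817/387665 - 143383/39762) = -549648/(-57963014249/15414335730) = -549648*(-15414335730/57963014249) = 8472458805323040/57963014249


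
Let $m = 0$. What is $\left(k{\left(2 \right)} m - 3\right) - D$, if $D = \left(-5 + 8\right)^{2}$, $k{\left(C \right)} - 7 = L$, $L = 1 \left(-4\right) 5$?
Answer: $-12$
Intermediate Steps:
$L = -20$ ($L = \left(-4\right) 5 = -20$)
$k{\left(C \right)} = -13$ ($k{\left(C \right)} = 7 - 20 = -13$)
$D = 9$ ($D = 3^{2} = 9$)
$\left(k{\left(2 \right)} m - 3\right) - D = \left(\left(-13\right) 0 - 3\right) - 9 = \left(0 - 3\right) - 9 = -3 - 9 = -12$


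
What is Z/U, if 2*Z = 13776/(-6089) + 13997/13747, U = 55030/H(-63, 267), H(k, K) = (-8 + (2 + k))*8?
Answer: 14372829582/2303156364745 ≈ 0.0062405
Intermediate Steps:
H(k, K) = -48 + 8*k (H(k, K) = (-6 + k)*8 = -48 + 8*k)
U = -27515/276 (U = 55030/(-48 + 8*(-63)) = 55030/(-48 - 504) = 55030/(-552) = 55030*(-1/552) = -27515/276 ≈ -99.692)
Z = -104150939/167410966 (Z = (13776/(-6089) + 13997/13747)/2 = (13776*(-1/6089) + 13997*(1/13747))/2 = (-13776/6089 + 13997/13747)/2 = (½)*(-104150939/83705483) = -104150939/167410966 ≈ -0.62213)
Z/U = -104150939/(167410966*(-27515/276)) = -104150939/167410966*(-276/27515) = 14372829582/2303156364745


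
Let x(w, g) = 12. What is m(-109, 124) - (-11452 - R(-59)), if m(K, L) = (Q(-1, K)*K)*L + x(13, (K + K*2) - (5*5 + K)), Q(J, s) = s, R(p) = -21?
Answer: 1484687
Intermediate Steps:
m(K, L) = 12 + L*K**2 (m(K, L) = (K*K)*L + 12 = K**2*L + 12 = L*K**2 + 12 = 12 + L*K**2)
m(-109, 124) - (-11452 - R(-59)) = (12 + 124*(-109)**2) - (-11452 - 1*(-21)) = (12 + 124*11881) - (-11452 + 21) = (12 + 1473244) - 1*(-11431) = 1473256 + 11431 = 1484687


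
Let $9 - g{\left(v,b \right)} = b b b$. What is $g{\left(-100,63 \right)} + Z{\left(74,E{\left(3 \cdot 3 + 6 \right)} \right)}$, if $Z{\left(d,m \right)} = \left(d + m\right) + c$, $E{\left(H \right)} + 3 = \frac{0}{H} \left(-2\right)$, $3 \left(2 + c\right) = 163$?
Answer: $- \frac{749744}{3} \approx -2.4991 \cdot 10^{5}$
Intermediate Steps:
$g{\left(v,b \right)} = 9 - b^{3}$ ($g{\left(v,b \right)} = 9 - b b b = 9 - b^{2} b = 9 - b^{3}$)
$c = \frac{157}{3}$ ($c = -2 + \frac{1}{3} \cdot 163 = -2 + \frac{163}{3} = \frac{157}{3} \approx 52.333$)
$E{\left(H \right)} = -3$ ($E{\left(H \right)} = -3 + \frac{0}{H} \left(-2\right) = -3 + 0 \left(-2\right) = -3 + 0 = -3$)
$Z{\left(d,m \right)} = \frac{157}{3} + d + m$ ($Z{\left(d,m \right)} = \left(d + m\right) + \frac{157}{3} = \frac{157}{3} + d + m$)
$g{\left(-100,63 \right)} + Z{\left(74,E{\left(3 \cdot 3 + 6 \right)} \right)} = \left(9 - 63^{3}\right) + \left(\frac{157}{3} + 74 - 3\right) = \left(9 - 250047\right) + \frac{370}{3} = -250038 + \frac{370}{3} = - \frac{749744}{3}$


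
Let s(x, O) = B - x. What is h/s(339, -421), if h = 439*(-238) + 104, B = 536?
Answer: -104378/197 ≈ -529.84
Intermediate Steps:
s(x, O) = 536 - x
h = -104378 (h = -104482 + 104 = -104378)
h/s(339, -421) = -104378/(536 - 1*339) = -104378/(536 - 339) = -104378/197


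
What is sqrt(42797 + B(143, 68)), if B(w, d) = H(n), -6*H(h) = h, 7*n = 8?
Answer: sqrt(18873393)/21 ≈ 206.87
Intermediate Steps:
n = 8/7 (n = (1/7)*8 = 8/7 ≈ 1.1429)
H(h) = -h/6
B(w, d) = -4/21 (B(w, d) = -1/6*8/7 = -4/21)
sqrt(42797 + B(143, 68)) = sqrt(42797 - 4/21) = sqrt(898733/21) = sqrt(18873393)/21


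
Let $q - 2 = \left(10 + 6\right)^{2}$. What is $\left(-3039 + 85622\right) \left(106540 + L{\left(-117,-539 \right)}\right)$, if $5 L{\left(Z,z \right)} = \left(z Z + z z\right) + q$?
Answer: $\frac{73213297986}{5} \approx 1.4643 \cdot 10^{10}$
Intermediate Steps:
$q = 258$ ($q = 2 + \left(10 + 6\right)^{2} = 2 + 16^{2} = 2 + 256 = 258$)
$L{\left(Z,z \right)} = \frac{258}{5} + \frac{z^{2}}{5} + \frac{Z z}{5}$ ($L{\left(Z,z \right)} = \frac{\left(z Z + z z\right) + 258}{5} = \frac{\left(Z z + z^{2}\right) + 258}{5} = \frac{\left(z^{2} + Z z\right) + 258}{5} = \frac{258 + z^{2} + Z z}{5} = \frac{258}{5} + \frac{z^{2}}{5} + \frac{Z z}{5}$)
$\left(-3039 + 85622\right) \left(106540 + L{\left(-117,-539 \right)}\right) = \left(-3039 + 85622\right) \left(106540 + \left(\frac{258}{5} + \frac{\left(-539\right)^{2}}{5} + \frac{1}{5} \left(-117\right) \left(-539\right)\right)\right) = 82583 \left(106540 + \left(\frac{258}{5} + \frac{1}{5} \cdot 290521 + \frac{63063}{5}\right)\right) = 82583 \left(106540 + \left(\frac{258}{5} + \frac{290521}{5} + \frac{63063}{5}\right)\right) = 82583 \left(106540 + \frac{353842}{5}\right) = 82583 \cdot \frac{886542}{5} = \frac{73213297986}{5}$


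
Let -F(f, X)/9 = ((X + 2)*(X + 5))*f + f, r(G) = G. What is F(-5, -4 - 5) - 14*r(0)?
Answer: 1305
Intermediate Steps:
F(f, X) = -9*f - 9*f*(2 + X)*(5 + X) (F(f, X) = -9*(((X + 2)*(X + 5))*f + f) = -9*(((2 + X)*(5 + X))*f + f) = -9*(f*(2 + X)*(5 + X) + f) = -9*(f + f*(2 + X)*(5 + X)) = -9*f - 9*f*(2 + X)*(5 + X))
F(-5, -4 - 5) - 14*r(0) = -9*(-5)*(11 + (-4 - 5)² + 7*(-4 - 5)) - 14*0 = -9*(-5)*(11 + (-9)² + 7*(-9)) + 0 = -9*(-5)*(11 + 81 - 63) + 0 = -9*(-5)*29 + 0 = 1305 + 0 = 1305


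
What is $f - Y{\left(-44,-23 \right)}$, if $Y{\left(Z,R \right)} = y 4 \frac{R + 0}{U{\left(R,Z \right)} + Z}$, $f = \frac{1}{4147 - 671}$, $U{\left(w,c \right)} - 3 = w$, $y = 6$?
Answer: $- \frac{59959}{6952} \approx -8.6247$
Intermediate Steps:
$U{\left(w,c \right)} = 3 + w$
$f = \frac{1}{3476} \approx 0.00028769$
$Y{\left(Z,R \right)} = \frac{24 R}{3 + R + Z}$ ($Y{\left(Z,R \right)} = 6 \cdot 4 \frac{R + 0}{\left(3 + R\right) + Z} = 24 \frac{R}{3 + R + Z} = \frac{24 R}{3 + R + Z}$)
$f - Y{\left(-44,-23 \right)} = \frac{1}{3476} - 24 \left(-23\right) \frac{1}{3 - 23 - 44} = \frac{1}{3476} - 24 \left(-23\right) \frac{1}{-64} = \frac{1}{3476} - 24 \left(-23\right) \left(- \frac{1}{64}\right) = \frac{1}{3476} - \frac{69}{8} = - \frac{59959}{6952}$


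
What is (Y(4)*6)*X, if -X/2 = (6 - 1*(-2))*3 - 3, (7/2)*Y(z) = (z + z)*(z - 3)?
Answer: -576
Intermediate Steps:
Y(z) = 4*z*(-3 + z)/7 (Y(z) = 2*((z + z)*(z - 3))/7 = 2*((2*z)*(-3 + z))/7 = 2*(2*z*(-3 + z))/7 = 4*z*(-3 + z)/7)
X = -42 (X = -2*((6 - 1*(-2))*3 - 3) = -2*((6 + 2)*3 - 3) = -2*(8*3 - 3) = -2*(24 - 3) = -2*21 = -42)
(Y(4)*6)*X = (((4/7)*4*(-3 + 4))*6)*(-42) = (((4/7)*4*1)*6)*(-42) = ((16/7)*6)*(-42) = (96/7)*(-42) = -576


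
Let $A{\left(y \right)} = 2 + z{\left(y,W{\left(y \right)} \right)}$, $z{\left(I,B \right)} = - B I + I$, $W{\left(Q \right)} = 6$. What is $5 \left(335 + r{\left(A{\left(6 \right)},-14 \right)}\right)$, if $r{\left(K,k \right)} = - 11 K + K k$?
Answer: $5175$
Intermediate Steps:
$z{\left(I,B \right)} = I - B I$ ($z{\left(I,B \right)} = - B I + I = I - B I$)
$A{\left(y \right)} = 2 - 5 y$ ($A{\left(y \right)} = 2 + y \left(1 - 6\right) = 2 + y \left(-5\right) = 2 - 5 y$)
$5 \left(335 + r{\left(A{\left(6 \right)},-14 \right)}\right) = 5 \left(335 + \left(2 - 30\right) \left(-11 - 14\right)\right) = 5 \left(335 + \left(2 - 30\right) \left(-25\right)\right) = 5 \left(335 - -700\right) = 5 \left(335 + 700\right) = 5 \cdot 1035 = 5175$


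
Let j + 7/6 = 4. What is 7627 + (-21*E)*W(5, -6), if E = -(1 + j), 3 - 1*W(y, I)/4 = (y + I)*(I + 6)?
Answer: 8593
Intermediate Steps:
j = 17/6 (j = -7/6 + 4 = 17/6 ≈ 2.8333)
W(y, I) = 12 - 4*(6 + I)*(I + y) (W(y, I) = 12 - 4*(y + I)*(I + 6) = 12 - 4*(I + y)*(6 + I) = 12 - 4*(6 + I)*(I + y))
E = -23/6 (E = -(1 + 17/6) = -1*23/6 = -23/6 ≈ -3.8333)
7627 + (-21*E)*W(5, -6) = 7627 + (-21*(-23/6))*(12 - 24*(-6) - 24*5 - 4*(-6)² - 4*(-6)*5) = 7627 + 161*(12 + 144 - 120 - 4*36 + 120)/2 = 7627 + 161*(12 + 144 - 120 - 144 + 120)/2 = 7627 + (161/2)*12 = 7627 + 966 = 8593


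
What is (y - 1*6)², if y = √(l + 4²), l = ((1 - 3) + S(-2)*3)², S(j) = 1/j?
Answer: (12 - √113)²/4 ≈ 0.46913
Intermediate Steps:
l = 49/4 (l = ((1 - 3) + 3/(-2))² = (-2 - ½*3)² = (-2 - 3/2)² = (-7/2)² = 49/4 ≈ 12.250)
y = √113/2 (y = √(49/4 + 4²) = √(49/4 + 16) = √(113/4) = √113/2 ≈ 5.3151)
(y - 1*6)² = (√113/2 - 1*6)² = (√113/2 - 6)² = (-6 + √113/2)²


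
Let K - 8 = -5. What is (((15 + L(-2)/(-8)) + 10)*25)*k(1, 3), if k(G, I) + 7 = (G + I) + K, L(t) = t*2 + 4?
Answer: 0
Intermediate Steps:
K = 3 (K = 8 - 5 = 3)
L(t) = 4 + 2*t (L(t) = 2*t + 4 = 4 + 2*t)
k(G, I) = -4 + G + I (k(G, I) = -7 + ((G + I) + 3) = -7 + (3 + G + I) = -4 + G + I)
(((15 + L(-2)/(-8)) + 10)*25)*k(1, 3) = (((15 + (4 + 2*(-2))/(-8)) + 10)*25)*(-4 + 1 + 3) = (((15 + (4 - 4)*(-⅛)) + 10)*25)*0 = (((15 + 0*(-⅛)) + 10)*25)*0 = (((15 + 0) + 10)*25)*0 = ((15 + 10)*25)*0 = (25*25)*0 = 625*0 = 0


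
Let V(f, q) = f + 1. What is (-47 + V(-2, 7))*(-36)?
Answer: 1728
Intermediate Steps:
V(f, q) = 1 + f
(-47 + V(-2, 7))*(-36) = (-47 + (1 - 2))*(-36) = (-47 - 1)*(-36) = -48*(-36) = 1728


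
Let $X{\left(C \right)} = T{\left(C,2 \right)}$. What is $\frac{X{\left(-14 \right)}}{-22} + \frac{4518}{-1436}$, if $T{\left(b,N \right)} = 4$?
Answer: $- \frac{26285}{7898} \approx -3.3281$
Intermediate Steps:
$X{\left(C \right)} = 4$
$\frac{X{\left(-14 \right)}}{-22} + \frac{4518}{-1436} = \frac{4}{-22} + \frac{4518}{-1436} = 4 \left(- \frac{1}{22}\right) + 4518 \left(- \frac{1}{1436}\right) = - \frac{2}{11} - \frac{2259}{718} = - \frac{26285}{7898}$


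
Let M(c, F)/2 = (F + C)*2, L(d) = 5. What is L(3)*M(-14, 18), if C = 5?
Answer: 460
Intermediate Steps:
M(c, F) = 20 + 4*F (M(c, F) = 2*((F + 5)*2) = 2*((5 + F)*2) = 2*(10 + 2*F) = 20 + 4*F)
L(3)*M(-14, 18) = 5*(20 + 4*18) = 5*(20 + 72) = 5*92 = 460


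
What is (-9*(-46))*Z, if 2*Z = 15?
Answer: 3105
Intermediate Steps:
Z = 15/2 (Z = (½)*15 = 15/2 ≈ 7.5000)
(-9*(-46))*Z = -9*(-46)*(15/2) = 414*(15/2) = 3105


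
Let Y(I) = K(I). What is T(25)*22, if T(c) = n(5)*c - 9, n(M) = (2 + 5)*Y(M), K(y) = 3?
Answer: 11352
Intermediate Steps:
Y(I) = 3
n(M) = 21 (n(M) = (2 + 5)*3 = 7*3 = 21)
T(c) = -9 + 21*c (T(c) = 21*c - 9 = -9 + 21*c)
T(25)*22 = (-9 + 21*25)*22 = (-9 + 525)*22 = 516*22 = 11352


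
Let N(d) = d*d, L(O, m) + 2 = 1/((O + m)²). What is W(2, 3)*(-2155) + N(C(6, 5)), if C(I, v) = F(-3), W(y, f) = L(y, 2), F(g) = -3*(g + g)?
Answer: 71989/16 ≈ 4499.3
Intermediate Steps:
F(g) = -6*g
L(O, m) = -2 + (O + m)⁻² (L(O, m) = -2 + 1/((O + m)²) = -2 + (O + m)⁻²)
W(y, f) = -2 + (2 + y)⁻² (W(y, f) = -2 + (y + 2)⁻² = -2 + (2 + y)⁻²)
C(I, v) = 18 (C(I, v) = -6*(-3) = 18)
N(d) = d²
W(2, 3)*(-2155) + N(C(6, 5)) = (-2 + (2 + 2)⁻²)*(-2155) + 18² = (-2 + 4⁻²)*(-2155) + 324 = (-2 + 1/16)*(-2155) + 324 = -31/16*(-2155) + 324 = 66805/16 + 324 = 71989/16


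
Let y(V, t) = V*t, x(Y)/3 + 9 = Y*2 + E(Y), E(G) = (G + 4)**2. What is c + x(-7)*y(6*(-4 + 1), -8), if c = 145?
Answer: -5903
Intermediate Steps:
E(G) = (4 + G)**2
x(Y) = -27 + 3*(4 + Y)**2 + 6*Y (x(Y) = -27 + 3*(Y*2 + (4 + Y)**2) = -27 + 3*(2*Y + (4 + Y)**2) = -27 + 3*((4 + Y)**2 + 2*Y) = -27 + (3*(4 + Y)**2 + 6*Y) = -27 + 3*(4 + Y)**2 + 6*Y)
c + x(-7)*y(6*(-4 + 1), -8) = 145 + (21 + 3*(-7)**2 + 30*(-7))*((6*(-4 + 1))*(-8)) = 145 + (21 + 3*49 - 210)*((6*(-3))*(-8)) = 145 + (21 + 147 - 210)*(-18*(-8)) = 145 - 42*144 = 145 - 6048 = -5903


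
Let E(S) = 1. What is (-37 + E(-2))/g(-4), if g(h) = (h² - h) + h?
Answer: -9/4 ≈ -2.2500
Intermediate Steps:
g(h) = h²
(-37 + E(-2))/g(-4) = (-37 + 1)/((-4)²) = -36/16 = (1/16)*(-36) = -9/4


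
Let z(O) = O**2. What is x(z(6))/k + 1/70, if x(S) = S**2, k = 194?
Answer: 45457/6790 ≈ 6.6947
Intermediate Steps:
x(z(6))/k + 1/70 = (6**2)**2/194 + 1/70 = 36**2*(1/194) + 1*(1/70) = 1296*(1/194) + 1/70 = 648/97 + 1/70 = 45457/6790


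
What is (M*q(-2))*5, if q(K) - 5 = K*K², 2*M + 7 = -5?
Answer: 90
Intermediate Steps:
M = -6 (M = -7/2 + (½)*(-5) = -7/2 - 5/2 = -6)
q(K) = 5 + K³ (q(K) = 5 + K*K² = 5 + K³)
(M*q(-2))*5 = -6*(5 + (-2)³)*5 = -6*(5 - 8)*5 = -6*(-3)*5 = 18*5 = 90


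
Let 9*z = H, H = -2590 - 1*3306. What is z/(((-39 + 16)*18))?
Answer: 2948/1863 ≈ 1.5824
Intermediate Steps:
H = -5896 (H = -2590 - 3306 = -5896)
z = -5896/9 (z = (1/9)*(-5896) = -5896/9 ≈ -655.11)
z/(((-39 + 16)*18)) = -5896*1/(18*(-39 + 16))/9 = -5896/(9*((-23*18))) = -5896/9/(-414) = -5896/9*(-1/414) = 2948/1863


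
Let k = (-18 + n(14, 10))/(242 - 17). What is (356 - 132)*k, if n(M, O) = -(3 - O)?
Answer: -2464/225 ≈ -10.951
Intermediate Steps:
n(M, O) = -3 + O
k = -11/225 (k = (-18 + (-3 + 10))/(242 - 17) = (-18 + 7)/225 = -11*1/225 = -11/225 ≈ -0.048889)
(356 - 132)*k = (356 - 132)*(-11/225) = 224*(-11/225) = -2464/225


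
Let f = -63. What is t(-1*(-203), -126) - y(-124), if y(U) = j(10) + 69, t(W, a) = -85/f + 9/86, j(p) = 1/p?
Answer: -916267/13545 ≈ -67.646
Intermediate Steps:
t(W, a) = 7877/5418 (t(W, a) = -85/(-63) + 9/86 = -85*(-1/63) + 9*(1/86) = 85/63 + 9/86 = 7877/5418)
y(U) = 691/10 (y(U) = 1/10 + 69 = ⅒ + 69 = 691/10)
t(-1*(-203), -126) - y(-124) = 7877/5418 - 1*691/10 = 7877/5418 - 691/10 = -916267/13545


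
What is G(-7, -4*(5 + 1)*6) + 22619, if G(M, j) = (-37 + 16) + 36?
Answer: 22634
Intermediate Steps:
G(M, j) = 15 (G(M, j) = -21 + 36 = 15)
G(-7, -4*(5 + 1)*6) + 22619 = 15 + 22619 = 22634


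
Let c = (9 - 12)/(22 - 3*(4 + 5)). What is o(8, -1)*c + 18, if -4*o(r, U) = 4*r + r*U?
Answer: 72/5 ≈ 14.400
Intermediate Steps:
o(r, U) = -r - U*r/4 (o(r, U) = -(4*r + r*U)/4 = -(4*r + U*r)/4 = -r - U*r/4)
c = 3/5 (c = -3/(22 - 3*9) = -3/(22 - 27) = -3/(-5) = -3*(-1/5) = 3/5 ≈ 0.60000)
o(8, -1)*c + 18 = -1/4*8*(4 - 1)*(3/5) + 18 = -1/4*8*3*(3/5) + 18 = -6*3/5 + 18 = -18/5 + 18 = 72/5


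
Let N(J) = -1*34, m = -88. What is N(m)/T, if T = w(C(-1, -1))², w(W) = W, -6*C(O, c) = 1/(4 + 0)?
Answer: -19584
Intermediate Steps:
C(O, c) = -1/24 (C(O, c) = -1/(6*(4 + 0)) = -⅙/4 = -⅙*¼ = -1/24)
N(J) = -34
T = 1/576 (T = (-1/24)² = 1/576 ≈ 0.0017361)
N(m)/T = -34/1/576 = -34*576 = -19584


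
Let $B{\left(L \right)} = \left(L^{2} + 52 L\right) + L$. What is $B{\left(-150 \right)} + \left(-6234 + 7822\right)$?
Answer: $16138$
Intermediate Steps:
$B{\left(L \right)} = L^{2} + 53 L$
$B{\left(-150 \right)} + \left(-6234 + 7822\right) = - 150 \left(53 - 150\right) + \left(-6234 + 7822\right) = \left(-150\right) \left(-97\right) + 1588 = 14550 + 1588 = 16138$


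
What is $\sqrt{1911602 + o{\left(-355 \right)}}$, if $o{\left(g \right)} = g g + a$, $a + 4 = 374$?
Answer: $\sqrt{2037997} \approx 1427.6$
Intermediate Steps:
$a = 370$ ($a = -4 + 374 = 370$)
$o{\left(g \right)} = 370 + g^{2}$ ($o{\left(g \right)} = g g + 370 = g^{2} + 370 = 370 + g^{2}$)
$\sqrt{1911602 + o{\left(-355 \right)}} = \sqrt{1911602 + \left(370 + \left(-355\right)^{2}\right)} = \sqrt{1911602 + \left(370 + 126025\right)} = \sqrt{1911602 + 126395} = \sqrt{2037997}$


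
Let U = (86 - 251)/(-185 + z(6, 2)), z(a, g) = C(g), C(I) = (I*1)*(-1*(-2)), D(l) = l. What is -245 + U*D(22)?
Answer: -40715/181 ≈ -224.94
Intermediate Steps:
C(I) = 2*I (C(I) = I*2 = 2*I)
z(a, g) = 2*g
U = 165/181 (U = (86 - 251)/(-185 + 2*2) = -165/(-185 + 4) = -165/(-181) = -165*(-1/181) = 165/181 ≈ 0.91160)
-245 + U*D(22) = -245 + (165/181)*22 = -245 + 3630/181 = -40715/181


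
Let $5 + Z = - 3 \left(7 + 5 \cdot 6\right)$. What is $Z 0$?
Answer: $0$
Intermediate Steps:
$Z = -116$ ($Z = -5 - 3 \left(7 + 5 \cdot 6\right) = -5 - 3 \left(7 + 30\right) = -5 - 111 = -116$)
$Z 0 = \left(-116\right) 0 = 0$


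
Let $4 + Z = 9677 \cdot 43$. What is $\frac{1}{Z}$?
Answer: $\frac{1}{416107} \approx 2.4032 \cdot 10^{-6}$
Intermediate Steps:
$Z = 416107$ ($Z = -4 + 9677 \cdot 43 = -4 + 416111 = 416107$)
$\frac{1}{Z} = \frac{1}{416107}$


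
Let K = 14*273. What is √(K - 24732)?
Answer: I*√20910 ≈ 144.6*I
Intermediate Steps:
K = 3822
√(K - 24732) = √(3822 - 24732) = √(-20910) = I*√20910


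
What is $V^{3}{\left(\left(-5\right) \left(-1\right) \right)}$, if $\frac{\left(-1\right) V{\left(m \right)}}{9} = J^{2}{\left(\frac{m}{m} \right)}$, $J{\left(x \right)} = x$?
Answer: $-729$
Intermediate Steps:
$V{\left(m \right)} = -9$ ($V{\left(m \right)} = - 9 \left(\frac{m}{m}\right)^{2} = - 9 \cdot 1^{2} = \left(-9\right) 1 = -9$)
$V^{3}{\left(\left(-5\right) \left(-1\right) \right)} = \left(-9\right)^{3} = -729$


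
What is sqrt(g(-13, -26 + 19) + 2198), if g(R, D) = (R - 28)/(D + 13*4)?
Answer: sqrt(494345)/15 ≈ 46.873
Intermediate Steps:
g(R, D) = (-28 + R)/(52 + D) (g(R, D) = (-28 + R)/(D + 52) = (-28 + R)/(52 + D))
sqrt(g(-13, -26 + 19) + 2198) = sqrt((-28 - 13)/(52 + (-26 + 19)) + 2198) = sqrt(-41/(52 - 7) + 2198) = sqrt(-41/45 + 2198) = sqrt(98869/45) = sqrt(494345)/15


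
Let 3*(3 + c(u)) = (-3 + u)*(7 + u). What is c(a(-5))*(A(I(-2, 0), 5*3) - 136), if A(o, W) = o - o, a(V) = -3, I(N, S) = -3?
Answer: 1496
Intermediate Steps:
c(u) = -3 + (-3 + u)*(7 + u)/3 (c(u) = -3 + ((-3 + u)*(7 + u))/3 = -3 + (-3 + u)*(7 + u)/3)
A(o, W) = 0
c(a(-5))*(A(I(-2, 0), 5*3) - 136) = (-10 + (1/3)*(-3)**2 + (4/3)*(-3))*(0 - 136) = (-10 + (1/3)*9 - 4)*(-136) = (-10 + 3 - 4)*(-136) = -11*(-136) = 1496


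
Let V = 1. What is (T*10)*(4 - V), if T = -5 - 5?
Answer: -300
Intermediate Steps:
T = -10
(T*10)*(4 - V) = (-10*10)*(4 - 1*1) = -100*(4 - 1) = -100*3 = -300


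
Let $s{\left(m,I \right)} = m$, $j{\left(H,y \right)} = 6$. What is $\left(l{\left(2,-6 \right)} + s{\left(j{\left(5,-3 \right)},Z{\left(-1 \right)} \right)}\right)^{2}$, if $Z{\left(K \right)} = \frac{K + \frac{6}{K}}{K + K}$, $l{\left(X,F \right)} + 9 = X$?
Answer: $1$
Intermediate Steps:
$l{\left(X,F \right)} = -9 + X$
$Z{\left(K \right)} = \frac{K + \frac{6}{K}}{2 K}$
$\left(l{\left(2,-6 \right)} + s{\left(j{\left(5,-3 \right)},Z{\left(-1 \right)} \right)}\right)^{2} = \left(\left(-9 + 2\right) + 6\right)^{2} = \left(-7 + 6\right)^{2} = \left(-1\right)^{2} = 1$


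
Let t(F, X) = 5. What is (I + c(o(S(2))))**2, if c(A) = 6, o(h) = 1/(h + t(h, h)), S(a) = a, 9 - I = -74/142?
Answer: 1214404/5041 ≈ 240.91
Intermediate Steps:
I = 676/71 (I = 9 - (-74)/142 = 9 - 1*(-37/71) = 9 + 37/71 = 676/71 ≈ 9.5211)
o(h) = 1/(5 + h) (o(h) = 1/(h + 5) = 1/(5 + h))
(I + c(o(S(2))))**2 = (676/71 + 6)**2 = (1102/71)**2 = 1214404/5041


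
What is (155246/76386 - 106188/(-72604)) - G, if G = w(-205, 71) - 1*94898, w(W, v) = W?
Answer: 65931735267373/693241143 ≈ 95107.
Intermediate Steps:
G = -95103 (G = -205 - 1*94898 = -205 - 94898 = -95103)
(155246/76386 - 106188/(-72604)) - G = (155246/76386 - 106188/(-72604)) - 1*(-95103) = (155246*(1/76386) - 106188*(-1/72604)) + 95103 = (77623/38193 + 26547/18151) + 95103 = 2422844644/693241143 + 95103 = 65931735267373/693241143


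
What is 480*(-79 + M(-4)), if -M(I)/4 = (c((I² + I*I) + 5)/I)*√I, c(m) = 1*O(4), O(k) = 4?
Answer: -37920 + 3840*I ≈ -37920.0 + 3840.0*I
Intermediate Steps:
c(m) = 4 (c(m) = 1*4 = 4)
M(I) = -16/√I (M(I) = -4*4/I*√I = -16/√I)
480*(-79 + M(-4)) = 480*(-79 - (-8)*I) = 480*(-79 + 8*I) = -37920 + 3840*I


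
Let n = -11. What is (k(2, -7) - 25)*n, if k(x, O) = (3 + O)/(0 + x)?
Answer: 297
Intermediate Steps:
k(x, O) = (3 + O)/x
(k(2, -7) - 25)*n = ((3 - 7)/2 - 25)*(-11) = ((½)*(-4) - 25)*(-11) = (-2 - 25)*(-11) = -27*(-11) = 297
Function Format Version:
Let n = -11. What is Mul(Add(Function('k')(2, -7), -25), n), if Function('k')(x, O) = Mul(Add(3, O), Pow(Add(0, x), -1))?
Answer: 297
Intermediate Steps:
Function('k')(x, O) = Mul(Pow(x, -1), Add(3, O)) (Function('k')(x, O) = Mul(Add(3, O), Pow(x, -1)) = Mul(Pow(x, -1), Add(3, O)))
Mul(Add(Function('k')(2, -7), -25), n) = Mul(Add(Mul(Pow(2, -1), Add(3, -7)), -25), -11) = Mul(Add(Mul(Rational(1, 2), -4), -25), -11) = Mul(Add(-2, -25), -11) = Mul(-27, -11) = 297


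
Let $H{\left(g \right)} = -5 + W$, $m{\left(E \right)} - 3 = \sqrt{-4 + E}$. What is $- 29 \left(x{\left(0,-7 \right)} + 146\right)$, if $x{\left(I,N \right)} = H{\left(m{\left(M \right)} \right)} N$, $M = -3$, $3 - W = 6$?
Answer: $-5858$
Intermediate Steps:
$W = -3$ ($W = 3 - 6 = -3$)
$m{\left(E \right)} = 3 + \sqrt{-4 + E}$
$H{\left(g \right)} = -8$ ($H{\left(g \right)} = -5 - 3 = -8$)
$x{\left(I,N \right)} = - 8 N$
$- 29 \left(x{\left(0,-7 \right)} + 146\right) = - 29 \left(\left(-8\right) \left(-7\right) + 146\right) = - 29 \left(56 + 146\right) = \left(-29\right) 202 = -5858$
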